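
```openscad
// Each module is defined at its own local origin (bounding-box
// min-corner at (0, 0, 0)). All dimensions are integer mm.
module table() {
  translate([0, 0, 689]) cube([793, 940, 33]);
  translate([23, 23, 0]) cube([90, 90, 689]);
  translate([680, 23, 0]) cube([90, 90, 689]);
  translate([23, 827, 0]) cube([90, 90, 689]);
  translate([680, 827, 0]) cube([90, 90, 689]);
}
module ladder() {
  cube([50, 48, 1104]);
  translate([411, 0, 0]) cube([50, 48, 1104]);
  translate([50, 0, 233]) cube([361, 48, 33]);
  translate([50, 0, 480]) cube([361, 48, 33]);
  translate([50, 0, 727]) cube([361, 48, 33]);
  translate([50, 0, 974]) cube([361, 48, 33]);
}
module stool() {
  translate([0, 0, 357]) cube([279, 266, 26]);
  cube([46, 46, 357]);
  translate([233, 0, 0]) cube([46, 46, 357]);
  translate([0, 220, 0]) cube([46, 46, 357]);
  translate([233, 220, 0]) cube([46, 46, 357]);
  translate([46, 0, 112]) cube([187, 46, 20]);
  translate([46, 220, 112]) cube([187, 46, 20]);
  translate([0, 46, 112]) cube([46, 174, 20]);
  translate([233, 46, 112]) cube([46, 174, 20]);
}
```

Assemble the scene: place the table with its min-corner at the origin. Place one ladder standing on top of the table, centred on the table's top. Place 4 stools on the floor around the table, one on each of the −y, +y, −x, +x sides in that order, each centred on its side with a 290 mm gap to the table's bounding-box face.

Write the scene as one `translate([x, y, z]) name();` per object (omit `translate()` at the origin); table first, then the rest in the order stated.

table();
translate([166, 446, 722]) ladder();
translate([257, -556, 0]) stool();
translate([257, 1230, 0]) stool();
translate([-569, 337, 0]) stool();
translate([1083, 337, 0]) stool();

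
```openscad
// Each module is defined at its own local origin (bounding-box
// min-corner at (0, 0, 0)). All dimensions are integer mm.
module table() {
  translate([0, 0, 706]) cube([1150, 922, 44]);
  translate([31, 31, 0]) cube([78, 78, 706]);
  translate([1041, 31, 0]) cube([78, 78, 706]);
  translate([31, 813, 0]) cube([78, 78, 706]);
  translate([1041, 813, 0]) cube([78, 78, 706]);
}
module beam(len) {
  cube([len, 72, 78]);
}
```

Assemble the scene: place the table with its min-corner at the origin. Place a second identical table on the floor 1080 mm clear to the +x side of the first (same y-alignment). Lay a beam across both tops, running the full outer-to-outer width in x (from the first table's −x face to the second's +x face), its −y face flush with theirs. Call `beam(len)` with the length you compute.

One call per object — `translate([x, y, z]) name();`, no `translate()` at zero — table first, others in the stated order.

table();
translate([2230, 0, 0]) table();
translate([0, 0, 750]) beam(3380);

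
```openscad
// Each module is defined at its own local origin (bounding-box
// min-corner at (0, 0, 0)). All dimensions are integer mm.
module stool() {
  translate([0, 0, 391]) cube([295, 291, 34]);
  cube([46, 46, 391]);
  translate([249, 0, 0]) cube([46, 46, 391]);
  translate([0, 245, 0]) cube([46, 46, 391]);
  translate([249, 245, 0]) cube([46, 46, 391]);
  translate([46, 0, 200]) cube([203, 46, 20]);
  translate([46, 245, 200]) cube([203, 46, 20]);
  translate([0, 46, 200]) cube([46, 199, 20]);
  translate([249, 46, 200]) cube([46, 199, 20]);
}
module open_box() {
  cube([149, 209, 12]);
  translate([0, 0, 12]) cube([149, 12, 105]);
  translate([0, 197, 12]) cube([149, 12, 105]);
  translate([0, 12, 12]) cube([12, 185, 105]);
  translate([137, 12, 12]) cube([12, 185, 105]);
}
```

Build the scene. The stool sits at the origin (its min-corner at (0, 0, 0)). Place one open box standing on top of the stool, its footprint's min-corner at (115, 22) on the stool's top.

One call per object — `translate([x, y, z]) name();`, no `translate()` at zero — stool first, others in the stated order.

stool();
translate([115, 22, 425]) open_box();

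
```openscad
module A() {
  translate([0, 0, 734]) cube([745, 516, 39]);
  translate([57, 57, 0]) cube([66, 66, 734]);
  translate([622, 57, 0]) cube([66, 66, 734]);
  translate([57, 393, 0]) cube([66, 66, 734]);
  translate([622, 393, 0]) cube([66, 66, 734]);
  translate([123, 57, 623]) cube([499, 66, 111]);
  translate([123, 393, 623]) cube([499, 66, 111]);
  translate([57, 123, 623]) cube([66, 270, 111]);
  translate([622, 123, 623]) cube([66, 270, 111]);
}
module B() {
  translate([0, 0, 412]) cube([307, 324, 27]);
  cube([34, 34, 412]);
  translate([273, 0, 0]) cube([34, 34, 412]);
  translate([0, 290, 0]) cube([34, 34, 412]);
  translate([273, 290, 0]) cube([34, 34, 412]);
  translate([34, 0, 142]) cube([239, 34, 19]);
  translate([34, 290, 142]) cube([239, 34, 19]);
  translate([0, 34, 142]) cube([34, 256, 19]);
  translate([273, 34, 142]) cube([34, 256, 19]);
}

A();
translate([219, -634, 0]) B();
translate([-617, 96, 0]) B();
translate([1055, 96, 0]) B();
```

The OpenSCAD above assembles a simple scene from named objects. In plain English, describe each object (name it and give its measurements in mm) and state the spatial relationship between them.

A is a table: top 745 mm (x) × 516 mm (y), 39 mm thick, upper face at z = 773 mm, on four 66×66 mm square legs, each inset 57 mm from the nearest pair of top edges, running from z = 0 to the bottom of the top. Four apron rails, 66 mm thick and 111 mm tall, run between adjacent legs with their top edges flush with the underside of the top and their outer faces flush with the legs' outer faces.

B is a four-legged stool. The seat is 307×324 mm, 27 mm thick, top at z = 439 mm. It stands on four square legs, each 34×34 mm in cross-section, from z = 0 to the seat underside, each flush with a corner of the seat. Four stretchers, 34 mm wide and 19 mm tall, connect adjacent legs with their undersides at z = 142 mm, each running between the inner faces of the legs it joins and aligned with the legs' outer faces on the other axis.

Three stools sit around the table at the −y, −x, +x sides.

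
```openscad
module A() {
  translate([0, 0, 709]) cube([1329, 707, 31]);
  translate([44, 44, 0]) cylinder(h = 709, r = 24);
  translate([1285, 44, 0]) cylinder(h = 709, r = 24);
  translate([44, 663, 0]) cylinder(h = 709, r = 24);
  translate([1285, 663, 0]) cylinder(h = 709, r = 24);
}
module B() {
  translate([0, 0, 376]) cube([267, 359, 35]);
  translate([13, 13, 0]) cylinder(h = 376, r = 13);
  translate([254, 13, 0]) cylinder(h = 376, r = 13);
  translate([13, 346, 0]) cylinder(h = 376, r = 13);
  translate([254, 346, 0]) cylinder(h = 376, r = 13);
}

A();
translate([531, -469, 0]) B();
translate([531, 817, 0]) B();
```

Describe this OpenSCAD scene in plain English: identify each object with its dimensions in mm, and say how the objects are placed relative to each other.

A is a table: top 1329 mm (x) × 707 mm (y), 31 mm thick, upper face at z = 740 mm, on four round legs of 48 mm diameter, each leg's bounding box inset 20 mm from the nearest pair of top edges, running from z = 0 to the bottom of the top.

B is a four-legged stool. The seat is a 267×359×35 mm slab whose top surface is at z = 411 mm; four round legs, each 26 mm in diameter, run from the floor (z = 0) to the underside of the seat, each leg's axis is inset half a diameter from the nearest pair of seat edges (so the leg's bounding box is flush with the corner).

Two stools sit around the table at the −y, +y sides.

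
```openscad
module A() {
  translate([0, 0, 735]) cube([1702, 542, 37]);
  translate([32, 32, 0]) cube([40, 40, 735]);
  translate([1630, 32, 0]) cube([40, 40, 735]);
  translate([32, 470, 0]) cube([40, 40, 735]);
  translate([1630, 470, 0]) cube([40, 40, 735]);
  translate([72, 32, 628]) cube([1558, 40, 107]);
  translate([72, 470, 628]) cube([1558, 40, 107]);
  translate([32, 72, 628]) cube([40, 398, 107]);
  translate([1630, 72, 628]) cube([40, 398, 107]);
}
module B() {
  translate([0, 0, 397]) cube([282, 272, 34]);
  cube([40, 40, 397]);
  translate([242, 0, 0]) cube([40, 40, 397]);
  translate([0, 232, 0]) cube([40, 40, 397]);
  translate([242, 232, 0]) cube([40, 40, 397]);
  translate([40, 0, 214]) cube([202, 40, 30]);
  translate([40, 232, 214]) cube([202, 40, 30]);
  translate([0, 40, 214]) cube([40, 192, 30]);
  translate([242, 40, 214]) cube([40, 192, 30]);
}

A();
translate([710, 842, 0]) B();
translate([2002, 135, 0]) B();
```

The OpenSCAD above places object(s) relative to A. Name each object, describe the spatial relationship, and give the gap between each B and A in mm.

Each stool's nearest face is 300 mm from the table's bounding box.

A is a table. B is a stool. Two stools sit around the table at the +y, +x sides. The gap between each stool and the table is 300 mm.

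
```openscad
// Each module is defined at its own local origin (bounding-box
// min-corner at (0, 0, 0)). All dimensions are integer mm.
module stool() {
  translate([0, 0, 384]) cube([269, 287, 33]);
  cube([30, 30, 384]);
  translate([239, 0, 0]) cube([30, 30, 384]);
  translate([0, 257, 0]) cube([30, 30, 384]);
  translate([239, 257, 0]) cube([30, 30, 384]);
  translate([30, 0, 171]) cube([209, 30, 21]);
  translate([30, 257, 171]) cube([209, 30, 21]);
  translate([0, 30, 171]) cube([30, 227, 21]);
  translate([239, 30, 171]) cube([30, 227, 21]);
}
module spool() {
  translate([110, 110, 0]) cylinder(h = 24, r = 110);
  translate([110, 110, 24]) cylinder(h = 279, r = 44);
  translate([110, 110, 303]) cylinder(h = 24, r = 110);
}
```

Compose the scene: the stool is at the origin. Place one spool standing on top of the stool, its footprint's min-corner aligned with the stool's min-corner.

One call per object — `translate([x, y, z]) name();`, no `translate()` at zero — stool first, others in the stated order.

stool();
translate([0, 0, 417]) spool();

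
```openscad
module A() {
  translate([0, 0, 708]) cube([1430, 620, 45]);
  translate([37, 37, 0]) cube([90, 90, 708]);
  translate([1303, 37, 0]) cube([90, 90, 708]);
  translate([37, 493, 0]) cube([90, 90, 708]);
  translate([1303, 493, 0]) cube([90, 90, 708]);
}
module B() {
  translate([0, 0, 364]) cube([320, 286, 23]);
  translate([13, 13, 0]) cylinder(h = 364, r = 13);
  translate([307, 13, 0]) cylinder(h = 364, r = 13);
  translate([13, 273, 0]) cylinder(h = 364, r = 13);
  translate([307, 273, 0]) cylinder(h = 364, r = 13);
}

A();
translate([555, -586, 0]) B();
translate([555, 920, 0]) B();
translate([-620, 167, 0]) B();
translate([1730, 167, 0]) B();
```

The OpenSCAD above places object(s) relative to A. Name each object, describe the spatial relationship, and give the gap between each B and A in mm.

Each stool's nearest face is 300 mm from the table's bounding box.

A is a table. B is a stool. Four stools sit around the table at the −y, +y, −x, +x sides. The gap between each stool and the table is 300 mm.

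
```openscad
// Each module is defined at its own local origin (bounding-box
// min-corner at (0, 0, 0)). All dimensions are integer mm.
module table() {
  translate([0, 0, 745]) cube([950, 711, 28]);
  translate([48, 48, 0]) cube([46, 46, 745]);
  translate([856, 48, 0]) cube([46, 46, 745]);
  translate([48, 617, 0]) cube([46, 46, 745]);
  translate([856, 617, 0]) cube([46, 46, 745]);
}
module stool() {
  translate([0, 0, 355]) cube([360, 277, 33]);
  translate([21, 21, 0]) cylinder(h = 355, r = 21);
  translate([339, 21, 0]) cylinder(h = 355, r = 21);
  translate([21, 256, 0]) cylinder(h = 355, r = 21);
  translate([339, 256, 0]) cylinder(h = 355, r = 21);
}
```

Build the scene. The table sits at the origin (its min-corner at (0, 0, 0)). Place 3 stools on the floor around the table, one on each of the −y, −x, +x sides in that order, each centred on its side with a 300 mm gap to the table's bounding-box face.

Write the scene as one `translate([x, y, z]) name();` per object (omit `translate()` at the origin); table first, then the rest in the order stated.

table();
translate([295, -577, 0]) stool();
translate([-660, 217, 0]) stool();
translate([1250, 217, 0]) stool();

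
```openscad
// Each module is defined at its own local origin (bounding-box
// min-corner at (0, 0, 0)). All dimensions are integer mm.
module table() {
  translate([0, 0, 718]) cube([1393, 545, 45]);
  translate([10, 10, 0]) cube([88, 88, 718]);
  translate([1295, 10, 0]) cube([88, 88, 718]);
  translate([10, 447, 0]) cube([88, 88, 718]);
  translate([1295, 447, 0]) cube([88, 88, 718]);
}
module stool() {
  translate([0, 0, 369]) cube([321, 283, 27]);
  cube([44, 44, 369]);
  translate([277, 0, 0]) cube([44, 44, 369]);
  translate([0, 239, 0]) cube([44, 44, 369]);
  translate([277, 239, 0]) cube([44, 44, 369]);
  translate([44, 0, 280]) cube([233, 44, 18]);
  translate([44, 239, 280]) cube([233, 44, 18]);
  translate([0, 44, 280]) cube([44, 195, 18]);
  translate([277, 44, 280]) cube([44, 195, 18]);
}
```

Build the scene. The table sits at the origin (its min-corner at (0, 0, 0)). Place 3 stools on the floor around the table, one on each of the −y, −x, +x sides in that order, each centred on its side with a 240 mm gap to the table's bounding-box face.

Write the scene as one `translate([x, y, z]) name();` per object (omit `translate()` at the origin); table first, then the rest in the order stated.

table();
translate([536, -523, 0]) stool();
translate([-561, 131, 0]) stool();
translate([1633, 131, 0]) stool();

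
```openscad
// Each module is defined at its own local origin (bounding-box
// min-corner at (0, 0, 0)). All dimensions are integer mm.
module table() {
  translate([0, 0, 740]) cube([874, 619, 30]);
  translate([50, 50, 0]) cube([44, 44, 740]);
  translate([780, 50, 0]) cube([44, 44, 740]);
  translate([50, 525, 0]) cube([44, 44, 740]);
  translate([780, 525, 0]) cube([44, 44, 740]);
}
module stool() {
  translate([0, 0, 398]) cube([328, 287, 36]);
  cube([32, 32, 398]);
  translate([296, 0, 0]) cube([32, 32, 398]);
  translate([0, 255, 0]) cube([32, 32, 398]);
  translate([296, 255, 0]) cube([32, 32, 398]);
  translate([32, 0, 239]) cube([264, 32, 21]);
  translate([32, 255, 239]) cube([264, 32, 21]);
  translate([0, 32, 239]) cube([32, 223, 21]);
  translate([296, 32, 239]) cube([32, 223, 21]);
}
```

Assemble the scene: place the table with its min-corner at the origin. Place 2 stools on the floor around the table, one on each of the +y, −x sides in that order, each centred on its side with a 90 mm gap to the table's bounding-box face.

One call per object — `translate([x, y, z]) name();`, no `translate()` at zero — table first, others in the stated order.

table();
translate([273, 709, 0]) stool();
translate([-418, 166, 0]) stool();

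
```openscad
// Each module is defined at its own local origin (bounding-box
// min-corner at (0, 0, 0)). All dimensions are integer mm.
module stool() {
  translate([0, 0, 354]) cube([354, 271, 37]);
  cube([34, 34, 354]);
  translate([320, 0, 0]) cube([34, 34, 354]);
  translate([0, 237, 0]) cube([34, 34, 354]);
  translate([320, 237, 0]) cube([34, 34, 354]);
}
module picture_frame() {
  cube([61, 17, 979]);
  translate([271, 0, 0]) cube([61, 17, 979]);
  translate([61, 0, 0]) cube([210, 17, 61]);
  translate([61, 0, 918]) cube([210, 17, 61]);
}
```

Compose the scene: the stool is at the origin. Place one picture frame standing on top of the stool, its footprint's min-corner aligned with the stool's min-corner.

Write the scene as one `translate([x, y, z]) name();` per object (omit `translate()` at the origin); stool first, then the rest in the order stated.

stool();
translate([0, 0, 391]) picture_frame();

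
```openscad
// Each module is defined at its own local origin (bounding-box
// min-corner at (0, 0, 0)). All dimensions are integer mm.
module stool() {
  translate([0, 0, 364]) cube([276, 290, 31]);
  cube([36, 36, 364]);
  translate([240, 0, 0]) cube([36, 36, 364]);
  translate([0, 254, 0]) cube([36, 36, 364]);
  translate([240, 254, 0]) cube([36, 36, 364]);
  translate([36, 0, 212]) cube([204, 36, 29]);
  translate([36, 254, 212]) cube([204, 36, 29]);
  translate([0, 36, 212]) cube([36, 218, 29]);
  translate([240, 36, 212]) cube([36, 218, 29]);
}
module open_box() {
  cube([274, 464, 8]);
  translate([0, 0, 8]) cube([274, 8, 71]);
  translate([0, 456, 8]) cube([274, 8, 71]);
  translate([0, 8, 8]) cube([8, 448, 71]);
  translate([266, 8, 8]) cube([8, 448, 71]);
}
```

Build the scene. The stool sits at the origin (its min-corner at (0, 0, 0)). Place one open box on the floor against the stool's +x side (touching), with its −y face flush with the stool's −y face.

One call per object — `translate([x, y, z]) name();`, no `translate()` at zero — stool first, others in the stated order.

stool();
translate([276, 0, 0]) open_box();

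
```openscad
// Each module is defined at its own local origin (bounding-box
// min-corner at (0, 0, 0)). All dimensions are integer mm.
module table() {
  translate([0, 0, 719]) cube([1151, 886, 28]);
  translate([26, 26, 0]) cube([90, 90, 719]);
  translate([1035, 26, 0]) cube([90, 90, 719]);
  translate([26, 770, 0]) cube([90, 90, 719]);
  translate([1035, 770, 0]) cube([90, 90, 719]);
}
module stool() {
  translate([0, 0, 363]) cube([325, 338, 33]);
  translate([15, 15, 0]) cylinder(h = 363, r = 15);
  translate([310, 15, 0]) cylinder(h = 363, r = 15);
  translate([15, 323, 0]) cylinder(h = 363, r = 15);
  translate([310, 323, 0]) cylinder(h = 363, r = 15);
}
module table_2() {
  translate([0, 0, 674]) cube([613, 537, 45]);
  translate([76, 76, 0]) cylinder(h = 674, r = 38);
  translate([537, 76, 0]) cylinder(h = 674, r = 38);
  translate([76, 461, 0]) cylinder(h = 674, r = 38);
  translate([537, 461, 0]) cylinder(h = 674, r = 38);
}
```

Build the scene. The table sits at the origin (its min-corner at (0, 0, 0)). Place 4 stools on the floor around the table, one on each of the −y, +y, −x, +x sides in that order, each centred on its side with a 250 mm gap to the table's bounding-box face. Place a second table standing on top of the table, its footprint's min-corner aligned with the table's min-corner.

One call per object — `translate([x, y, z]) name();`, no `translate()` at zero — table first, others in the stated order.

table();
translate([413, -588, 0]) stool();
translate([413, 1136, 0]) stool();
translate([-575, 274, 0]) stool();
translate([1401, 274, 0]) stool();
translate([0, 0, 747]) table_2();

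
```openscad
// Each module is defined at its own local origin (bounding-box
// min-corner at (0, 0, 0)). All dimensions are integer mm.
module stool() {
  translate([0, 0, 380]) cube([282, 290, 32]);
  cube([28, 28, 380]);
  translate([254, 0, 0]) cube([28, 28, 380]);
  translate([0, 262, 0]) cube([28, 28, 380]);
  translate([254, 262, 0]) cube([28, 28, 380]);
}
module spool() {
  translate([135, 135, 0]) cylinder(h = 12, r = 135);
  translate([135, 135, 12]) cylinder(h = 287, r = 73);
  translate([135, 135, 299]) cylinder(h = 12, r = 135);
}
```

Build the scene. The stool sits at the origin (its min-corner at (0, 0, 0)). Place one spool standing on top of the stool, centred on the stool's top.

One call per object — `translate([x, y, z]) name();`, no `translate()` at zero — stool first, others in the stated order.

stool();
translate([6, 10, 412]) spool();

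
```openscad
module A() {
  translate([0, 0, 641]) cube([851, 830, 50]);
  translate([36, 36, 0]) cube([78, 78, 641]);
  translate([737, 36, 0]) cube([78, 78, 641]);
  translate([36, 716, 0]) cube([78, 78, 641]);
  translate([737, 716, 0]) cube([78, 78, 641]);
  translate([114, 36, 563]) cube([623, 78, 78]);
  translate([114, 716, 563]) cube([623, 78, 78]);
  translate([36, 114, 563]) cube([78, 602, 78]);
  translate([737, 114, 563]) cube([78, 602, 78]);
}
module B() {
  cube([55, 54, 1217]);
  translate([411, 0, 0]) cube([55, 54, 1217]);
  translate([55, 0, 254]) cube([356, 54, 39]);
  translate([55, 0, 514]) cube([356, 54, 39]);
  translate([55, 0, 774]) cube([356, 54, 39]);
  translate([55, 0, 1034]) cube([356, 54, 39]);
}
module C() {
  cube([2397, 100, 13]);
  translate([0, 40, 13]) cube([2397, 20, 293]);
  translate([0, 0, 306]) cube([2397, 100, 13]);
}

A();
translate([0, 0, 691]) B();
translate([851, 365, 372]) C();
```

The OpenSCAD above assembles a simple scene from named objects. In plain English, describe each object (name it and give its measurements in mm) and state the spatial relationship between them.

A is a table: top 851 mm (x) × 830 mm (y), 50 mm thick, upper face at z = 691 mm, on four 78×78 mm square legs, each inset 36 mm from the nearest pair of top edges, running from z = 0 to the bottom of the top. Four apron rails, 78 mm thick and 78 mm tall, run between adjacent legs with their top edges flush with the underside of the top and their outer faces flush with the legs' outer faces.

B is a wooden ladder with two side rails of 55×54 mm section and 1217 mm height, set 466 mm apart overall. Between them run 4 rectangular rungs (54 mm deep, 39 mm thick), front faces flush with the rails' −y face. The bottom of the first rung is 254 mm above the floor and each subsequent rung is 260 mm higher than the one below.

C is an I-beam lying along x, 2397 mm long. Overall section height 319 mm. Two flanges 100 mm wide (y) and 13 mm thick, one on the floor and one at the top; a web 20 mm thick runs between them, centred on the flange width.

The ladder is on top of the table. The I-beam is beside the table with their tops flush at z = 691.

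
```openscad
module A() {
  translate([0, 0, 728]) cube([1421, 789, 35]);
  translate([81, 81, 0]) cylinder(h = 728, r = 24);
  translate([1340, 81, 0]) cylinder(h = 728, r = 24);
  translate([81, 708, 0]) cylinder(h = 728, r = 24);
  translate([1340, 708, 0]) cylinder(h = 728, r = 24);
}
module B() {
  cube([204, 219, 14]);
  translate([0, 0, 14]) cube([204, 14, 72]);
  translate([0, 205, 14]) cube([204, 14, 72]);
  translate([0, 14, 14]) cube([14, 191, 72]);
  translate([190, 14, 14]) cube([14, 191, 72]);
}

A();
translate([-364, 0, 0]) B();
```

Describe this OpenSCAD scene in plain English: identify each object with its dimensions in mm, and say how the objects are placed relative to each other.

A is a table with a 1421×789 mm rectangular top, 35 mm thick, top surface at z = 763 mm, supported by four round legs of 48 mm diameter, each leg's bounding box inset 57 mm from the nearest pair of top edges, running from the floor.

B is an open storage box with external size 204×219×86 mm and wall thickness 14 mm (the base is also 14 mm thick). The base covers the whole footprint; the four walls stand on the base, with the y-facing walls full-width and the x-facing walls fitting between their inner faces.

The open box is on the floor beside the table on its −x side.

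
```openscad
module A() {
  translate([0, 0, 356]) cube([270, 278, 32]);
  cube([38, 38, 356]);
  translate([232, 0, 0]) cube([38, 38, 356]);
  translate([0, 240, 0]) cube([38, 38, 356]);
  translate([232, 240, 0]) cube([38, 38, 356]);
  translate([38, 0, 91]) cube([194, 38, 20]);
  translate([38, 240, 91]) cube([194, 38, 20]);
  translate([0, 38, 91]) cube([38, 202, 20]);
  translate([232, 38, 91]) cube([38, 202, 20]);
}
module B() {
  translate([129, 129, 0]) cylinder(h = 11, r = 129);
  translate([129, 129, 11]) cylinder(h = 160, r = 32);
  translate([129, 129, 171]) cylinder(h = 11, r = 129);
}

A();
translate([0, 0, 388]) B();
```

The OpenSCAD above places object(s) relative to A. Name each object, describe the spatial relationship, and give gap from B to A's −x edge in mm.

A is a stool. B is a spool. The spool is on top of the stool. The gap from the spool to the stool's −x edge is 0 mm.

The spool's min-x is at 0; the stool's min-x is 0; gap = 0 mm.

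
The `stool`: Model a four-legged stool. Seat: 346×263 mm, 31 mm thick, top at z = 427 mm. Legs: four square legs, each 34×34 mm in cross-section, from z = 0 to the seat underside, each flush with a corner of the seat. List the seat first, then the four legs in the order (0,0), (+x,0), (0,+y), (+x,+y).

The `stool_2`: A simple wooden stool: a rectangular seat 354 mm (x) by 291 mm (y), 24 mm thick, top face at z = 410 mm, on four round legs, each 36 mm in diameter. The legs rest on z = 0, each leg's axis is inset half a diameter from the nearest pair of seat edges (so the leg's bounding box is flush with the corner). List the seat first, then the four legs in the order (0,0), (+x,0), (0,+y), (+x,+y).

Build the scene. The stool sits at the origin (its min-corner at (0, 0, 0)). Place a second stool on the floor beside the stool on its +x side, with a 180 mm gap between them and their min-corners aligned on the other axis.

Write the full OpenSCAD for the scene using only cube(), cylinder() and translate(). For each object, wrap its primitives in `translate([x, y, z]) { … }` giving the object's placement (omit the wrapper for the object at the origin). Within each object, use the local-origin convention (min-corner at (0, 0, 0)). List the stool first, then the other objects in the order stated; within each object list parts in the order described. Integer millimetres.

translate([0, 0, 396]) cube([346, 263, 31]);
cube([34, 34, 396]);
translate([312, 0, 0]) cube([34, 34, 396]);
translate([0, 229, 0]) cube([34, 34, 396]);
translate([312, 229, 0]) cube([34, 34, 396]);
translate([526, 0, 0]) {
  translate([0, 0, 386]) cube([354, 291, 24]);
  translate([18, 18, 0]) cylinder(h = 386, r = 18);
  translate([336, 18, 0]) cylinder(h = 386, r = 18);
  translate([18, 273, 0]) cylinder(h = 386, r = 18);
  translate([336, 273, 0]) cylinder(h = 386, r = 18);
}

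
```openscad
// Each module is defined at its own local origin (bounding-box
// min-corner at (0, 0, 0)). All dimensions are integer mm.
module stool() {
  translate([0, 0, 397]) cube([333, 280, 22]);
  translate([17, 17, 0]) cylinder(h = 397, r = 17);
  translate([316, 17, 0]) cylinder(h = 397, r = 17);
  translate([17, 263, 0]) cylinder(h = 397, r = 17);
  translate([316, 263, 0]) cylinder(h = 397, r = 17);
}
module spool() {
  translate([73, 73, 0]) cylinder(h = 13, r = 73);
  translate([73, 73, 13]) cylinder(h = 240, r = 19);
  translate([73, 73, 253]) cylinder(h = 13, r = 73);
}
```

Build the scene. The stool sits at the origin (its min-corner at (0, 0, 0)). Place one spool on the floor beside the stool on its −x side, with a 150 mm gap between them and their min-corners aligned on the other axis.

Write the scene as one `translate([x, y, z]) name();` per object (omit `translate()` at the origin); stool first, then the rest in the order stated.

stool();
translate([-296, 0, 0]) spool();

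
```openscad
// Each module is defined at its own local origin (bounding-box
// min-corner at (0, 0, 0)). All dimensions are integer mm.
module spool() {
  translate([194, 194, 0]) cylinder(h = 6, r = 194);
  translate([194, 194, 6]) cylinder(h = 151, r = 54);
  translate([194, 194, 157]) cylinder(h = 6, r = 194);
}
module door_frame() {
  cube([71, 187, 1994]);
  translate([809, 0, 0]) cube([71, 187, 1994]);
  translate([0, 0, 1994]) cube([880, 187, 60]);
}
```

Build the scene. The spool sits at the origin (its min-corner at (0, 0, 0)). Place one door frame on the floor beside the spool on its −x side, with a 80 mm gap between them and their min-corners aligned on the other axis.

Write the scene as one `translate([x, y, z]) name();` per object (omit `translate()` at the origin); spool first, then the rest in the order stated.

spool();
translate([-960, 0, 0]) door_frame();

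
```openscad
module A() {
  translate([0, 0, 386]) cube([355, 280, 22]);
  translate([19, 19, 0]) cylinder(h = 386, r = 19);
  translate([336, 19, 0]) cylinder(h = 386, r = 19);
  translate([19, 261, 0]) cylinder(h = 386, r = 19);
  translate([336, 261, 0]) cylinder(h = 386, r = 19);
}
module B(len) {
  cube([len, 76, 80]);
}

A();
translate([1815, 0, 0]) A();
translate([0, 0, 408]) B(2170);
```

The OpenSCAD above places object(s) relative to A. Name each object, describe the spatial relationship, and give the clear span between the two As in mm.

Second stool starts at x = 1815; first ends at x = 355; clear span = 1815 − 355 = 1460 mm.

A is a stool. B is a beam. A beam spans the tops of two stools. The clear span between the two stools is 1460 mm.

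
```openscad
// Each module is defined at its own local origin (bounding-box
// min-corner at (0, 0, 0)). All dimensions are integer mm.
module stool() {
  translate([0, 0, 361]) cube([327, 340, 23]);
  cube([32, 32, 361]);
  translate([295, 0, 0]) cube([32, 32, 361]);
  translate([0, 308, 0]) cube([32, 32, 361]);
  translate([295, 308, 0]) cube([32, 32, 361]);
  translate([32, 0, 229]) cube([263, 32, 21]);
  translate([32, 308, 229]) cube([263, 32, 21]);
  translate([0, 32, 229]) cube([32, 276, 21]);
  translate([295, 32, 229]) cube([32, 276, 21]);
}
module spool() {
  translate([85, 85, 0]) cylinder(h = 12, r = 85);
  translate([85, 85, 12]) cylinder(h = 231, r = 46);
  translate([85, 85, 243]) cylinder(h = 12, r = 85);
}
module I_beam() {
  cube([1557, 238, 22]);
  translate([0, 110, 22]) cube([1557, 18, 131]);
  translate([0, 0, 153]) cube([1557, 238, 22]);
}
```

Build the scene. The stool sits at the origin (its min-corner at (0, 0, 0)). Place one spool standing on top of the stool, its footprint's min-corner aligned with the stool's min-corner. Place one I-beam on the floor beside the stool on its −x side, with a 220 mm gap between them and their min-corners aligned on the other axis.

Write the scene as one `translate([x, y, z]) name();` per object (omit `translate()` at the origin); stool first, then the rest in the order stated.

stool();
translate([0, 0, 384]) spool();
translate([-1777, 0, 0]) I_beam();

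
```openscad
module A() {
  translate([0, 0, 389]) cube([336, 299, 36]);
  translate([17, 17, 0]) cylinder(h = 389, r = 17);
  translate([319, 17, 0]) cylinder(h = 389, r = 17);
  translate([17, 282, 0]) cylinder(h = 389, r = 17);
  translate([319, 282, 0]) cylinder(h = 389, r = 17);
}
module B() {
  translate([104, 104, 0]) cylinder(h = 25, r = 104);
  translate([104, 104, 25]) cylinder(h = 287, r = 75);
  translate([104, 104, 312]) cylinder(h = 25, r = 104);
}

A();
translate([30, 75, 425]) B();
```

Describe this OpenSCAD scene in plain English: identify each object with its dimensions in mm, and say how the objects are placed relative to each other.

A is a four-legged stool. The seat is 336×299 mm, 36 mm thick, top at z = 425 mm. It stands on four round legs, each 34 mm in diameter, from z = 0 to the seat underside, each leg's axis is inset half a diameter from the nearest pair of seat edges (so the leg's bounding box is flush with the corner).

B is a spool: two coaxial disc flanges of radius 104 mm and thickness 25 mm, joined by a core cylinder of radius 75 mm and height 287 mm. The lower flange rests on z = 0 and the three cylinders share a vertical axis.

The spool is on top of the stool.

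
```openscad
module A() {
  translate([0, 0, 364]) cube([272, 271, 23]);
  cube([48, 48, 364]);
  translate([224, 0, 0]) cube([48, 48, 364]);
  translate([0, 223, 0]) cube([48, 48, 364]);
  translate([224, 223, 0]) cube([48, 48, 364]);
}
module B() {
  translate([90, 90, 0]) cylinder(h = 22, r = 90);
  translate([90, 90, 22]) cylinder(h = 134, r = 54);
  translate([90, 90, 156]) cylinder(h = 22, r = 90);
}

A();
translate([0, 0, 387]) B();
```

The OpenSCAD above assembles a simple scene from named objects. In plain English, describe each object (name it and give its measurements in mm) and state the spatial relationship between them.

A is a four-legged stool. The seat is a 272×271×23 mm slab whose top surface is at z = 387 mm; four square legs, each 48×48 mm in cross-section, run from the floor (z = 0) to the underside of the seat, each flush with a corner of the seat.

B is a spool: two coaxial disc flanges of radius 90 mm and thickness 22 mm, joined by a core cylinder of radius 54 mm and height 134 mm. The lower flange rests on z = 0 and the three cylinders share a vertical axis.

The spool is on top of the stool.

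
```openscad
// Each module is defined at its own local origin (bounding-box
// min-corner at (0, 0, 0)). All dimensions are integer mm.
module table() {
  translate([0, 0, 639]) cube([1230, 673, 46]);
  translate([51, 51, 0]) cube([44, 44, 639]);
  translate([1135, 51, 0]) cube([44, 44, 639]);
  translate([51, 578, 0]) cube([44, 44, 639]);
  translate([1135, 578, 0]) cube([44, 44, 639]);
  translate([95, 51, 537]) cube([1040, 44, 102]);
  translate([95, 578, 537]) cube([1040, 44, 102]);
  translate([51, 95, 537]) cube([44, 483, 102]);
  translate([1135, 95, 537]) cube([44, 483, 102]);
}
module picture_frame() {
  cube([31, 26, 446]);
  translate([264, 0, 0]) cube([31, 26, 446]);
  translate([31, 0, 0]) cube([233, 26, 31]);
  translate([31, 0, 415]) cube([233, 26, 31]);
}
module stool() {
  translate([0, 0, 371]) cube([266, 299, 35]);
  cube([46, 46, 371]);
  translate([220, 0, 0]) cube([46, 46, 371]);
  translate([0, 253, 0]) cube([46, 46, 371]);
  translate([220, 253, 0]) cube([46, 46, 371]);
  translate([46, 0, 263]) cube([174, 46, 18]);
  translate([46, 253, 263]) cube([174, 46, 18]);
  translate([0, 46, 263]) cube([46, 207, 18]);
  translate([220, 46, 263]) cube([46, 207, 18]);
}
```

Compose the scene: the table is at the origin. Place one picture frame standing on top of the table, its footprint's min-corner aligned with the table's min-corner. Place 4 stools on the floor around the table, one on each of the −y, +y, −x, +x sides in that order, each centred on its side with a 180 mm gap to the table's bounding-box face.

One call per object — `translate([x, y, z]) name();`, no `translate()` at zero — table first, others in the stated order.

table();
translate([0, 0, 685]) picture_frame();
translate([482, -479, 0]) stool();
translate([482, 853, 0]) stool();
translate([-446, 187, 0]) stool();
translate([1410, 187, 0]) stool();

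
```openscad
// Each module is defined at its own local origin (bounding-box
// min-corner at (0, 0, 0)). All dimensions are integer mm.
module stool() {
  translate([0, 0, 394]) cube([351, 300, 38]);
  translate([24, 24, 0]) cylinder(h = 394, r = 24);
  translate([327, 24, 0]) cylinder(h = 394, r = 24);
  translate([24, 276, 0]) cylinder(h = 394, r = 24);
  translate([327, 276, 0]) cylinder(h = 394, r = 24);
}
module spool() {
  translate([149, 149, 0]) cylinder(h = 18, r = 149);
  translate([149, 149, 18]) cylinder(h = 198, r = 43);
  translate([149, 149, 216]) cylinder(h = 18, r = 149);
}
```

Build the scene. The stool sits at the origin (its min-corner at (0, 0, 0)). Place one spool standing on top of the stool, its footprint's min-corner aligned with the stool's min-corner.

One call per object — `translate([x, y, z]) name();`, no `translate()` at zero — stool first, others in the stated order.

stool();
translate([0, 0, 432]) spool();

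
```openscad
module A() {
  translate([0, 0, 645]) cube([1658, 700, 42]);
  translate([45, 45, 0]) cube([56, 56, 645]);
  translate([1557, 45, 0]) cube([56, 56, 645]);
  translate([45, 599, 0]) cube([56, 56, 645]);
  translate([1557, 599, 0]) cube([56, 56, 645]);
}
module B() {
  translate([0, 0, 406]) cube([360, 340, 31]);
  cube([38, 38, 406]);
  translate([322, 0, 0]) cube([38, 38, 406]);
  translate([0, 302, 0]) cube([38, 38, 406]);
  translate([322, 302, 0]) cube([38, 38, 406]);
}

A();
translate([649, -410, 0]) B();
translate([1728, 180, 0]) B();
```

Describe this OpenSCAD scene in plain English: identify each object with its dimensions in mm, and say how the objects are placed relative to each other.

A is a rectangular dining table. The top is 1658×700×42 mm with its upper surface at z = 687 mm. It stands on four 56×56 mm square legs, each inset 45 mm from the nearest pair of top edges, running from the floor to the underside of the top.

B is a four-legged stool. The seat is 360×340 mm, 31 mm thick, top at z = 437 mm. It stands on four square legs, each 38×38 mm in cross-section, from z = 0 to the seat underside, each flush with a corner of the seat.

Two stools sit around the table at the −y, +x sides.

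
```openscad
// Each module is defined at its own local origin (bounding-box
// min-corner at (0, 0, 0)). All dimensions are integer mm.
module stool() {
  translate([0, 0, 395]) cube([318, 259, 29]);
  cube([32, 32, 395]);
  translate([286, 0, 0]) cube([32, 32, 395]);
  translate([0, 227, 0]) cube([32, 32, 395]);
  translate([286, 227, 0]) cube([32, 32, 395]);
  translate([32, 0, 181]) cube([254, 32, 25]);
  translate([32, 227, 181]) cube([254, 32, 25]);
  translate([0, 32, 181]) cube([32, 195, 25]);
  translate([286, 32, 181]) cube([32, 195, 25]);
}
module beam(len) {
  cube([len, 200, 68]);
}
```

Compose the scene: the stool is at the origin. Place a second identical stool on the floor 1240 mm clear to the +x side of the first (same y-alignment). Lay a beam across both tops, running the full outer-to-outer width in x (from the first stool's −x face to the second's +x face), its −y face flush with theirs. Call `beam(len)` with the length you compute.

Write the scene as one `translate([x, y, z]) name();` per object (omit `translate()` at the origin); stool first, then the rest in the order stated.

stool();
translate([1558, 0, 0]) stool();
translate([0, 0, 424]) beam(1876);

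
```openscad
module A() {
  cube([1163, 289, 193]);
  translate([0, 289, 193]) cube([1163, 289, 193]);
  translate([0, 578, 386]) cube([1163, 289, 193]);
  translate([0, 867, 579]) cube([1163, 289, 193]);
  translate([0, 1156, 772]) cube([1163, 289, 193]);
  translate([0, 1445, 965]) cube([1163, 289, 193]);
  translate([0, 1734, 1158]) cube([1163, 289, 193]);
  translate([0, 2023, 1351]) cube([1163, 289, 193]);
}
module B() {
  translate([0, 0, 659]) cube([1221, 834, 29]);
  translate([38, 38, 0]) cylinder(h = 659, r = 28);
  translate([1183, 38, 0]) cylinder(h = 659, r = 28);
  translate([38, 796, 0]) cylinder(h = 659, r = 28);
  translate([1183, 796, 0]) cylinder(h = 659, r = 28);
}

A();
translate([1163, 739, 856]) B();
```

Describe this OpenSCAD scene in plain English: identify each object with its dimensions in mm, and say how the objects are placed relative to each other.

A is a straight staircase of 8 solid steps. Each step is 1163 mm wide (x), 289 mm deep (y, the going) and 193 mm tall (the rise). The first step rests on the floor; each subsequent step sits one going further in +y and one rise higher in +z, directly behind and above the previous step with no overlap.

B is a rectangular dining table. The top is 1221×834×29 mm with its upper surface at z = 688 mm. It stands on four round legs of 56 mm diameter, each leg's bounding box inset 10 mm from the nearest pair of top edges, running from the floor to the underside of the top.

The table is beside the staircase with their tops flush at z = 1544.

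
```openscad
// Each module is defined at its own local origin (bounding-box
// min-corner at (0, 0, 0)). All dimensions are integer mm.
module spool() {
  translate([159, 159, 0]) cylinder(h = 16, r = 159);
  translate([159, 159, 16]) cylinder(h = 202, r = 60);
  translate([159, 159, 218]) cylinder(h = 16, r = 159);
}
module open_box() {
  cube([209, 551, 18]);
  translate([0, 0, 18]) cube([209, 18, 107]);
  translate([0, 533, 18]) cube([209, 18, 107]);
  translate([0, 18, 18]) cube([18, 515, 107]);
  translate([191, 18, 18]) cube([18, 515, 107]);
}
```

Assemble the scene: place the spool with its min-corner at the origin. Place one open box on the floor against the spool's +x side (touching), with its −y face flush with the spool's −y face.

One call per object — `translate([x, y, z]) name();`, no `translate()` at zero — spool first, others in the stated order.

spool();
translate([318, 0, 0]) open_box();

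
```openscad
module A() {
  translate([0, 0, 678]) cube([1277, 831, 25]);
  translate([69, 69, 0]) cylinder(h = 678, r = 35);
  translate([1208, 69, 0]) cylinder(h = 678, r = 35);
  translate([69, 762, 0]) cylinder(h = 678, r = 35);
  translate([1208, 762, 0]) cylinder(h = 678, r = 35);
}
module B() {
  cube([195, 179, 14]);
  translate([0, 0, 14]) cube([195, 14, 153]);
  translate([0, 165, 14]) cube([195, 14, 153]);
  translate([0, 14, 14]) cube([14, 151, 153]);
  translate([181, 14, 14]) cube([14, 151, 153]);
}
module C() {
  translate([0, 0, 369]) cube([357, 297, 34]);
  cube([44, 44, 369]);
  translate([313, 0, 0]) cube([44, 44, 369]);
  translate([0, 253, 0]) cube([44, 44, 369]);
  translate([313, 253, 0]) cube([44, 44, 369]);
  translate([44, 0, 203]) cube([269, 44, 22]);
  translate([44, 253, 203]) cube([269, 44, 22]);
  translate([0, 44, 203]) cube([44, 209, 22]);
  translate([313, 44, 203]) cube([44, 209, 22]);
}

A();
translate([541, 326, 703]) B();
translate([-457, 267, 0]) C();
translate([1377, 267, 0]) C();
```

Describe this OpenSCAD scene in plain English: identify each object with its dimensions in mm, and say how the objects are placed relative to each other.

A is a rectangular dining table. The top is 1277×831×25 mm with its upper surface at z = 703 mm. It stands on four round legs of 70 mm diameter, each leg's bounding box inset 34 mm from the nearest pair of top edges, running from the floor to the underside of the top.

B is an open-topped rectangular box: outside dimensions 195×179×167 mm, with a uniform wall and base thickness of 14 mm. The base is a full 195×179 slab on the floor; four walls sit on top of the base. The front and back walls (the −y and +y sides) span the full width; the two side walls fit between them.

C is a four-legged stool. The seat is a 357×297×34 mm slab whose top surface is at z = 403 mm; four square legs, each 44×44 mm in cross-section, run from the floor (z = 0) to the underside of the seat, each flush with a corner of the seat. Four stretchers, 44 mm wide and 22 mm tall, connect adjacent legs with their undersides at z = 203 mm, each running between the inner faces of the legs it joins and aligned with the legs' outer faces on the other axis.

The open box is on top of the table, centred. Two stools sit around the table at the −x, +x sides.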